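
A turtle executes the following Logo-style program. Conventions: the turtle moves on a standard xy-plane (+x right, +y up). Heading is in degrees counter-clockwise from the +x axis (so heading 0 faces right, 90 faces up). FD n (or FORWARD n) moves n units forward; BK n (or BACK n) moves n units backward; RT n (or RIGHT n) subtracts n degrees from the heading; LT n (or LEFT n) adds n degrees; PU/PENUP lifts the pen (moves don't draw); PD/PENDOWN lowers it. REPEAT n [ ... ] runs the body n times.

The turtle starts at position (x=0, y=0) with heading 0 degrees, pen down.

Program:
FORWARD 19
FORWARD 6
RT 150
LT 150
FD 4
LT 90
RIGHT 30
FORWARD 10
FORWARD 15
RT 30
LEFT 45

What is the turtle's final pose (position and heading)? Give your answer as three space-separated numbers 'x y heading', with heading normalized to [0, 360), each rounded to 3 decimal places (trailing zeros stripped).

Answer: 41.5 21.651 75

Derivation:
Executing turtle program step by step:
Start: pos=(0,0), heading=0, pen down
FD 19: (0,0) -> (19,0) [heading=0, draw]
FD 6: (19,0) -> (25,0) [heading=0, draw]
RT 150: heading 0 -> 210
LT 150: heading 210 -> 0
FD 4: (25,0) -> (29,0) [heading=0, draw]
LT 90: heading 0 -> 90
RT 30: heading 90 -> 60
FD 10: (29,0) -> (34,8.66) [heading=60, draw]
FD 15: (34,8.66) -> (41.5,21.651) [heading=60, draw]
RT 30: heading 60 -> 30
LT 45: heading 30 -> 75
Final: pos=(41.5,21.651), heading=75, 5 segment(s) drawn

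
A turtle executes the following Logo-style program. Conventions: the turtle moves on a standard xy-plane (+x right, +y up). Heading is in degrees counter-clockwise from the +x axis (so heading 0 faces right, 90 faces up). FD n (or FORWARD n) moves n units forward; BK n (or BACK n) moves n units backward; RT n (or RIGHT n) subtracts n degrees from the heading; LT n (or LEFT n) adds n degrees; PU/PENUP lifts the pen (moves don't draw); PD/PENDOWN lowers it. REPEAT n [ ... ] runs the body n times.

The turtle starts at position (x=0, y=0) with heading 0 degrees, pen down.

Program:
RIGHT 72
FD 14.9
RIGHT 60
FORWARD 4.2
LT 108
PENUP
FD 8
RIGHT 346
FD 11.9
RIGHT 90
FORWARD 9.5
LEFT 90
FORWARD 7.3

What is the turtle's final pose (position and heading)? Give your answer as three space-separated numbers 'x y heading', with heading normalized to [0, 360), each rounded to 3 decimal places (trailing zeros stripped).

Executing turtle program step by step:
Start: pos=(0,0), heading=0, pen down
RT 72: heading 0 -> 288
FD 14.9: (0,0) -> (4.604,-14.171) [heading=288, draw]
RT 60: heading 288 -> 228
FD 4.2: (4.604,-14.171) -> (1.794,-17.292) [heading=228, draw]
LT 108: heading 228 -> 336
PU: pen up
FD 8: (1.794,-17.292) -> (9.102,-20.546) [heading=336, move]
RT 346: heading 336 -> 350
FD 11.9: (9.102,-20.546) -> (20.822,-22.612) [heading=350, move]
RT 90: heading 350 -> 260
FD 9.5: (20.822,-22.612) -> (19.172,-31.968) [heading=260, move]
LT 90: heading 260 -> 350
FD 7.3: (19.172,-31.968) -> (26.361,-33.236) [heading=350, move]
Final: pos=(26.361,-33.236), heading=350, 2 segment(s) drawn

Answer: 26.361 -33.236 350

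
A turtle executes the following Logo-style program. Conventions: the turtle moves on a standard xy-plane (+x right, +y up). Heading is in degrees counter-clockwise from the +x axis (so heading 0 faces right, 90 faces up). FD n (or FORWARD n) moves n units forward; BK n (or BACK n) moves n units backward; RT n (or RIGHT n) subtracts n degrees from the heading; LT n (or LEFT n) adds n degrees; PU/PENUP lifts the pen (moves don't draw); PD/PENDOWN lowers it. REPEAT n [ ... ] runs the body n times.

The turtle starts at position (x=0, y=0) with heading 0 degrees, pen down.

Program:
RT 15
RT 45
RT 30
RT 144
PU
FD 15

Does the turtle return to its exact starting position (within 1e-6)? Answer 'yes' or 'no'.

Executing turtle program step by step:
Start: pos=(0,0), heading=0, pen down
RT 15: heading 0 -> 345
RT 45: heading 345 -> 300
RT 30: heading 300 -> 270
RT 144: heading 270 -> 126
PU: pen up
FD 15: (0,0) -> (-8.817,12.135) [heading=126, move]
Final: pos=(-8.817,12.135), heading=126, 0 segment(s) drawn

Start position: (0, 0)
Final position: (-8.817, 12.135)
Distance = 15; >= 1e-6 -> NOT closed

Answer: no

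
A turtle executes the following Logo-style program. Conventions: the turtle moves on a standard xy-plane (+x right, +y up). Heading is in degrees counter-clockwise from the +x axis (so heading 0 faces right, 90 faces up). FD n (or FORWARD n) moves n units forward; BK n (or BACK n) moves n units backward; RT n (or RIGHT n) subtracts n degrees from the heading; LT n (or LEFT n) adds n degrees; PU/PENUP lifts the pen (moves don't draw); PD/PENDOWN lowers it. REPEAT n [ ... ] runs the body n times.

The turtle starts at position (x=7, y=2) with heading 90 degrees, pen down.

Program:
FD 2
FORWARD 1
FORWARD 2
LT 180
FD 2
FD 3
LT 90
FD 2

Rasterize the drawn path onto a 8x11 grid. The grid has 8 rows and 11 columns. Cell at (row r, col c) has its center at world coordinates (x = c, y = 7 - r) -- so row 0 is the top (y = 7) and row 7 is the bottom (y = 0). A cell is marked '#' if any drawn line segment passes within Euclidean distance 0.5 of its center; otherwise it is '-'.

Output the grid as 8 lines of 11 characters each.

Answer: -------#---
-------#---
-------#---
-------#---
-------#---
-------###-
-----------
-----------

Derivation:
Segment 0: (7,2) -> (7,4)
Segment 1: (7,4) -> (7,5)
Segment 2: (7,5) -> (7,7)
Segment 3: (7,7) -> (7,5)
Segment 4: (7,5) -> (7,2)
Segment 5: (7,2) -> (9,2)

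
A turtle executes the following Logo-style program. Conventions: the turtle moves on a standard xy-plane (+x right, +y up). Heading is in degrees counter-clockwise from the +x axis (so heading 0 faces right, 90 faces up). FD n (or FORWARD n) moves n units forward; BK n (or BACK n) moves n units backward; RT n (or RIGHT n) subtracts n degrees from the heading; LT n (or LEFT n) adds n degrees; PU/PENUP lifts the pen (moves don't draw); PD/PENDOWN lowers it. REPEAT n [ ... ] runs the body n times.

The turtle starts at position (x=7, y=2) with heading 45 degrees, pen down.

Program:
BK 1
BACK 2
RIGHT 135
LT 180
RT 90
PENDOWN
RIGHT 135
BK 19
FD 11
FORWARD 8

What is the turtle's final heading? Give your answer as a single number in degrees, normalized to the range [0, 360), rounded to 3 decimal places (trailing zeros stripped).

Executing turtle program step by step:
Start: pos=(7,2), heading=45, pen down
BK 1: (7,2) -> (6.293,1.293) [heading=45, draw]
BK 2: (6.293,1.293) -> (4.879,-0.121) [heading=45, draw]
RT 135: heading 45 -> 270
LT 180: heading 270 -> 90
RT 90: heading 90 -> 0
PD: pen down
RT 135: heading 0 -> 225
BK 19: (4.879,-0.121) -> (18.314,13.314) [heading=225, draw]
FD 11: (18.314,13.314) -> (10.536,5.536) [heading=225, draw]
FD 8: (10.536,5.536) -> (4.879,-0.121) [heading=225, draw]
Final: pos=(4.879,-0.121), heading=225, 5 segment(s) drawn

Answer: 225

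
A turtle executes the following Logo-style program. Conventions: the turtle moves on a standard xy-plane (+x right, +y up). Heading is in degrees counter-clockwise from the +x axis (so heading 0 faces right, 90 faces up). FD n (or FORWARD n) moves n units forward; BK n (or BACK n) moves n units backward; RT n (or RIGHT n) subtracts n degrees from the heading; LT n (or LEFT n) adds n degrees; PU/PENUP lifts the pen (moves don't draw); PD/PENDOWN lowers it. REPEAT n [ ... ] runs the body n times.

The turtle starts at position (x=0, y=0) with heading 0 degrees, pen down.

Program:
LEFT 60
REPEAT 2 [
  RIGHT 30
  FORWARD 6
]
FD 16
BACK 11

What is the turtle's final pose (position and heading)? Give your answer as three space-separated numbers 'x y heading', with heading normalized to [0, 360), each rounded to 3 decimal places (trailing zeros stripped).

Executing turtle program step by step:
Start: pos=(0,0), heading=0, pen down
LT 60: heading 0 -> 60
REPEAT 2 [
  -- iteration 1/2 --
  RT 30: heading 60 -> 30
  FD 6: (0,0) -> (5.196,3) [heading=30, draw]
  -- iteration 2/2 --
  RT 30: heading 30 -> 0
  FD 6: (5.196,3) -> (11.196,3) [heading=0, draw]
]
FD 16: (11.196,3) -> (27.196,3) [heading=0, draw]
BK 11: (27.196,3) -> (16.196,3) [heading=0, draw]
Final: pos=(16.196,3), heading=0, 4 segment(s) drawn

Answer: 16.196 3 0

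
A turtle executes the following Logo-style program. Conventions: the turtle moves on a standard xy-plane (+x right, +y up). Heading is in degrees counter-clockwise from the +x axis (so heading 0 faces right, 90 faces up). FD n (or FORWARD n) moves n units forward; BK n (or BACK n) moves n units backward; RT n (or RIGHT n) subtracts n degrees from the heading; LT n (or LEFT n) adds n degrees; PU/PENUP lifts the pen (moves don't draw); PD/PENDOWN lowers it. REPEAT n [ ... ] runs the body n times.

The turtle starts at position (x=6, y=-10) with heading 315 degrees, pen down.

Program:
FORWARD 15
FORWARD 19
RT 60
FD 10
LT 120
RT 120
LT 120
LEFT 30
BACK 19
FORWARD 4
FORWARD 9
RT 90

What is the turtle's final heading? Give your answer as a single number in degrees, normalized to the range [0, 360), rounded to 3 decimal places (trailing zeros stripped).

Answer: 315

Derivation:
Executing turtle program step by step:
Start: pos=(6,-10), heading=315, pen down
FD 15: (6,-10) -> (16.607,-20.607) [heading=315, draw]
FD 19: (16.607,-20.607) -> (30.042,-34.042) [heading=315, draw]
RT 60: heading 315 -> 255
FD 10: (30.042,-34.042) -> (27.453,-43.701) [heading=255, draw]
LT 120: heading 255 -> 15
RT 120: heading 15 -> 255
LT 120: heading 255 -> 15
LT 30: heading 15 -> 45
BK 19: (27.453,-43.701) -> (14.018,-57.136) [heading=45, draw]
FD 4: (14.018,-57.136) -> (16.847,-54.307) [heading=45, draw]
FD 9: (16.847,-54.307) -> (23.211,-47.944) [heading=45, draw]
RT 90: heading 45 -> 315
Final: pos=(23.211,-47.944), heading=315, 6 segment(s) drawn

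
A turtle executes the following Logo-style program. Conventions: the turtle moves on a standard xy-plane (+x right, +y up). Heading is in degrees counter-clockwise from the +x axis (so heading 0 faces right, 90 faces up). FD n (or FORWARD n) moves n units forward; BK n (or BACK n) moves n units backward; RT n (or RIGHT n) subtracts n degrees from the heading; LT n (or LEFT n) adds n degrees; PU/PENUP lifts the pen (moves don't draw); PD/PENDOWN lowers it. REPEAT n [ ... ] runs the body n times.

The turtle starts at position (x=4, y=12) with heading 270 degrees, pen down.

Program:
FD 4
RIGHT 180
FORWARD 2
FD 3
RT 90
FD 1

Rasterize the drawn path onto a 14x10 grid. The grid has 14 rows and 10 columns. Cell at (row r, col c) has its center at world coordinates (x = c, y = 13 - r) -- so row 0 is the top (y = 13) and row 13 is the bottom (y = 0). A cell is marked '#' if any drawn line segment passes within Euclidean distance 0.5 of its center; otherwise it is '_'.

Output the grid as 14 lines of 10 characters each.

Segment 0: (4,12) -> (4,8)
Segment 1: (4,8) -> (4,10)
Segment 2: (4,10) -> (4,13)
Segment 3: (4,13) -> (5,13)

Answer: ____##____
____#_____
____#_____
____#_____
____#_____
____#_____
__________
__________
__________
__________
__________
__________
__________
__________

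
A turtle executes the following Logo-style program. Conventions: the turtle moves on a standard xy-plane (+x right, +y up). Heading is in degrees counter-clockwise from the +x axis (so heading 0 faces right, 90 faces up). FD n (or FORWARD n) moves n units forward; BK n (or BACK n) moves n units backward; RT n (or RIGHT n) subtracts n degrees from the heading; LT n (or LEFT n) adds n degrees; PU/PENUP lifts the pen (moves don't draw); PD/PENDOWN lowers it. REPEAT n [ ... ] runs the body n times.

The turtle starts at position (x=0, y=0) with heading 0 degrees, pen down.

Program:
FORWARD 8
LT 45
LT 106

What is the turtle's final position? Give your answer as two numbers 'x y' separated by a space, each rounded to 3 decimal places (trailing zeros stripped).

Answer: 8 0

Derivation:
Executing turtle program step by step:
Start: pos=(0,0), heading=0, pen down
FD 8: (0,0) -> (8,0) [heading=0, draw]
LT 45: heading 0 -> 45
LT 106: heading 45 -> 151
Final: pos=(8,0), heading=151, 1 segment(s) drawn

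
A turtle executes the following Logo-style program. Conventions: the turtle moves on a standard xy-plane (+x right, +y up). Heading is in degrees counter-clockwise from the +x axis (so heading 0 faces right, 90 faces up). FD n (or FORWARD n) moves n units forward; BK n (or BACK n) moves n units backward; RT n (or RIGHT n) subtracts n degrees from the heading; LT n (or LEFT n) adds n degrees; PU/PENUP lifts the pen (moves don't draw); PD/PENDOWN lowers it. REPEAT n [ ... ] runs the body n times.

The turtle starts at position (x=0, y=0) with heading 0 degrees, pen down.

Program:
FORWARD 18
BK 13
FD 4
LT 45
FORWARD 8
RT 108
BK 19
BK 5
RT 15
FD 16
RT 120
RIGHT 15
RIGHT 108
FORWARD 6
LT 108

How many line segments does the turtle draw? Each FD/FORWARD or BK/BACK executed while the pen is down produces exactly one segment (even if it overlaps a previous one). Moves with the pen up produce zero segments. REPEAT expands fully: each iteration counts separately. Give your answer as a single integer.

Answer: 8

Derivation:
Executing turtle program step by step:
Start: pos=(0,0), heading=0, pen down
FD 18: (0,0) -> (18,0) [heading=0, draw]
BK 13: (18,0) -> (5,0) [heading=0, draw]
FD 4: (5,0) -> (9,0) [heading=0, draw]
LT 45: heading 0 -> 45
FD 8: (9,0) -> (14.657,5.657) [heading=45, draw]
RT 108: heading 45 -> 297
BK 19: (14.657,5.657) -> (6.031,22.586) [heading=297, draw]
BK 5: (6.031,22.586) -> (3.761,27.041) [heading=297, draw]
RT 15: heading 297 -> 282
FD 16: (3.761,27.041) -> (7.088,11.391) [heading=282, draw]
RT 120: heading 282 -> 162
RT 15: heading 162 -> 147
RT 108: heading 147 -> 39
FD 6: (7.088,11.391) -> (11.751,15.167) [heading=39, draw]
LT 108: heading 39 -> 147
Final: pos=(11.751,15.167), heading=147, 8 segment(s) drawn
Segments drawn: 8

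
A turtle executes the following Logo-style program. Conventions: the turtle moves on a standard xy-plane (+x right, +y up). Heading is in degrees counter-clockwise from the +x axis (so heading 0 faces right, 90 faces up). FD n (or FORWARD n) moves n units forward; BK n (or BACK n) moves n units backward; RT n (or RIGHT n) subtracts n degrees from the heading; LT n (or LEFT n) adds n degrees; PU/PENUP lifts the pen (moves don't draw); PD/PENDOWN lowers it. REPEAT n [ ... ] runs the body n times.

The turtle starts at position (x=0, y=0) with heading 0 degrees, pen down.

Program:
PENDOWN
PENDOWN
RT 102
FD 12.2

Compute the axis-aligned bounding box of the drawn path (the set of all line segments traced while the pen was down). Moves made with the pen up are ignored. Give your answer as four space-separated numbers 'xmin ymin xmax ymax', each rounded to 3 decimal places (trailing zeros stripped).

Answer: -2.537 -11.933 0 0

Derivation:
Executing turtle program step by step:
Start: pos=(0,0), heading=0, pen down
PD: pen down
PD: pen down
RT 102: heading 0 -> 258
FD 12.2: (0,0) -> (-2.537,-11.933) [heading=258, draw]
Final: pos=(-2.537,-11.933), heading=258, 1 segment(s) drawn

Segment endpoints: x in {-2.537, 0}, y in {-11.933, 0}
xmin=-2.537, ymin=-11.933, xmax=0, ymax=0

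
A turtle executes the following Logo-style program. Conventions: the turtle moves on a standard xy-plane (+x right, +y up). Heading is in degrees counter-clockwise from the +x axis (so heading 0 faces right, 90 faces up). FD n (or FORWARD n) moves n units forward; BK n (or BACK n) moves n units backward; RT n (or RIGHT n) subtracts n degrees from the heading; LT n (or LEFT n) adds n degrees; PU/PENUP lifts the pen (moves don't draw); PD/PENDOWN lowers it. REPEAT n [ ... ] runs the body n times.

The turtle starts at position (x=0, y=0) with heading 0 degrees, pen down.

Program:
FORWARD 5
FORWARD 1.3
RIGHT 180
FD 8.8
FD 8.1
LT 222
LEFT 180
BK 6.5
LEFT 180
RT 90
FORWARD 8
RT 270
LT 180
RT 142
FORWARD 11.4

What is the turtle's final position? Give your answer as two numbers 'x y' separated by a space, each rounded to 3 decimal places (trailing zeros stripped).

Answer: 1.563 9.631

Derivation:
Executing turtle program step by step:
Start: pos=(0,0), heading=0, pen down
FD 5: (0,0) -> (5,0) [heading=0, draw]
FD 1.3: (5,0) -> (6.3,0) [heading=0, draw]
RT 180: heading 0 -> 180
FD 8.8: (6.3,0) -> (-2.5,0) [heading=180, draw]
FD 8.1: (-2.5,0) -> (-10.6,0) [heading=180, draw]
LT 222: heading 180 -> 42
LT 180: heading 42 -> 222
BK 6.5: (-10.6,0) -> (-5.77,4.349) [heading=222, draw]
LT 180: heading 222 -> 42
RT 90: heading 42 -> 312
FD 8: (-5.77,4.349) -> (-0.417,-1.596) [heading=312, draw]
RT 270: heading 312 -> 42
LT 180: heading 42 -> 222
RT 142: heading 222 -> 80
FD 11.4: (-0.417,-1.596) -> (1.563,9.631) [heading=80, draw]
Final: pos=(1.563,9.631), heading=80, 7 segment(s) drawn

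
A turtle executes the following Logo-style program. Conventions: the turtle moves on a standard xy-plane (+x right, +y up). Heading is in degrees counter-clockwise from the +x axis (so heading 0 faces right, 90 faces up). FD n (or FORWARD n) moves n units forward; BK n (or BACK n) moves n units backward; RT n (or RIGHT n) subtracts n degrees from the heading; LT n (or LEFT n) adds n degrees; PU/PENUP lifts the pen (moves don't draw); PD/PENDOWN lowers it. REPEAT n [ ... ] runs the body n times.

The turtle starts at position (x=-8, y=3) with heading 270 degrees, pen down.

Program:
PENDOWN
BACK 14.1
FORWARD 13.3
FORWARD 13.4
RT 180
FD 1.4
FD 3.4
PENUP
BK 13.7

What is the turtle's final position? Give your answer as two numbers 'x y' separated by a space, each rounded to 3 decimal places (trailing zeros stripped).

Answer: -8 -18.5

Derivation:
Executing turtle program step by step:
Start: pos=(-8,3), heading=270, pen down
PD: pen down
BK 14.1: (-8,3) -> (-8,17.1) [heading=270, draw]
FD 13.3: (-8,17.1) -> (-8,3.8) [heading=270, draw]
FD 13.4: (-8,3.8) -> (-8,-9.6) [heading=270, draw]
RT 180: heading 270 -> 90
FD 1.4: (-8,-9.6) -> (-8,-8.2) [heading=90, draw]
FD 3.4: (-8,-8.2) -> (-8,-4.8) [heading=90, draw]
PU: pen up
BK 13.7: (-8,-4.8) -> (-8,-18.5) [heading=90, move]
Final: pos=(-8,-18.5), heading=90, 5 segment(s) drawn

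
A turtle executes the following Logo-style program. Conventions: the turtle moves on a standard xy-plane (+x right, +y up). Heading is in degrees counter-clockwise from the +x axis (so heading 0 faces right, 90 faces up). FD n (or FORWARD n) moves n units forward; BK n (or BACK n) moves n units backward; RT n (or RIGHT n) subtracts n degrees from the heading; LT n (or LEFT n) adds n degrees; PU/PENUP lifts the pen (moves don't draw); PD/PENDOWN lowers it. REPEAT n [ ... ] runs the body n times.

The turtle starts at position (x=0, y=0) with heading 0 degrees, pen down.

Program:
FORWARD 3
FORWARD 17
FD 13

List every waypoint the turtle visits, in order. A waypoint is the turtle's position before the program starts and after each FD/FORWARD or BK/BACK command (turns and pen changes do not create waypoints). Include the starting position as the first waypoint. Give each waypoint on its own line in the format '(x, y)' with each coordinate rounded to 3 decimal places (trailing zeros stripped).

Answer: (0, 0)
(3, 0)
(20, 0)
(33, 0)

Derivation:
Executing turtle program step by step:
Start: pos=(0,0), heading=0, pen down
FD 3: (0,0) -> (3,0) [heading=0, draw]
FD 17: (3,0) -> (20,0) [heading=0, draw]
FD 13: (20,0) -> (33,0) [heading=0, draw]
Final: pos=(33,0), heading=0, 3 segment(s) drawn
Waypoints (4 total):
(0, 0)
(3, 0)
(20, 0)
(33, 0)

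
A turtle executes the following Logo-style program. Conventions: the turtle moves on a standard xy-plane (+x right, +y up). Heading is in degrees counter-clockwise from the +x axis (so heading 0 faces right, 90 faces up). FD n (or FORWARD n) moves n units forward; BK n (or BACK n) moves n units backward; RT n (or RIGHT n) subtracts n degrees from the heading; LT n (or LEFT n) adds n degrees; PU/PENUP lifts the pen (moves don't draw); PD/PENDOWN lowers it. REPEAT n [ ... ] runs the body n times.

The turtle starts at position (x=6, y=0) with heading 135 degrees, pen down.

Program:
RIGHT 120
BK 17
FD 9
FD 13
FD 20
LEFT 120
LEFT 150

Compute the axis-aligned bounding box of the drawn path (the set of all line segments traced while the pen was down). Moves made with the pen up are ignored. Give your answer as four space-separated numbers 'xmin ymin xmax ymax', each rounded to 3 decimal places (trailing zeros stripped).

Executing turtle program step by step:
Start: pos=(6,0), heading=135, pen down
RT 120: heading 135 -> 15
BK 17: (6,0) -> (-10.421,-4.4) [heading=15, draw]
FD 9: (-10.421,-4.4) -> (-1.727,-2.071) [heading=15, draw]
FD 13: (-1.727,-2.071) -> (10.83,1.294) [heading=15, draw]
FD 20: (10.83,1.294) -> (30.148,6.47) [heading=15, draw]
LT 120: heading 15 -> 135
LT 150: heading 135 -> 285
Final: pos=(30.148,6.47), heading=285, 4 segment(s) drawn

Segment endpoints: x in {-10.421, -1.727, 6, 10.83, 30.148}, y in {-4.4, -2.071, 0, 1.294, 6.47}
xmin=-10.421, ymin=-4.4, xmax=30.148, ymax=6.47

Answer: -10.421 -4.4 30.148 6.47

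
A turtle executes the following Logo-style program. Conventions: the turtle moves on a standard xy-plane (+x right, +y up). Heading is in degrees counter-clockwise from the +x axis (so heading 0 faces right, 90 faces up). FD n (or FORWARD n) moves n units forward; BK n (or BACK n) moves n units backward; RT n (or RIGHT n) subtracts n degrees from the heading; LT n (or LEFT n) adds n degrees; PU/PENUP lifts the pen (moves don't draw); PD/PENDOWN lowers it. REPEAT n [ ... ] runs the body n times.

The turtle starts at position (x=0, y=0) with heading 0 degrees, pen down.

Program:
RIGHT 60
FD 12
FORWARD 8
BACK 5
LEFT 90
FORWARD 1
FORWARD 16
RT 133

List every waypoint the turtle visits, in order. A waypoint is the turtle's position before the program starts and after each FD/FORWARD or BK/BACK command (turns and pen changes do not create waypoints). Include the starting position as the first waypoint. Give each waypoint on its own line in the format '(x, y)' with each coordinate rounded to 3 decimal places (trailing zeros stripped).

Executing turtle program step by step:
Start: pos=(0,0), heading=0, pen down
RT 60: heading 0 -> 300
FD 12: (0,0) -> (6,-10.392) [heading=300, draw]
FD 8: (6,-10.392) -> (10,-17.321) [heading=300, draw]
BK 5: (10,-17.321) -> (7.5,-12.99) [heading=300, draw]
LT 90: heading 300 -> 30
FD 1: (7.5,-12.99) -> (8.366,-12.49) [heading=30, draw]
FD 16: (8.366,-12.49) -> (22.222,-4.49) [heading=30, draw]
RT 133: heading 30 -> 257
Final: pos=(22.222,-4.49), heading=257, 5 segment(s) drawn
Waypoints (6 total):
(0, 0)
(6, -10.392)
(10, -17.321)
(7.5, -12.99)
(8.366, -12.49)
(22.222, -4.49)

Answer: (0, 0)
(6, -10.392)
(10, -17.321)
(7.5, -12.99)
(8.366, -12.49)
(22.222, -4.49)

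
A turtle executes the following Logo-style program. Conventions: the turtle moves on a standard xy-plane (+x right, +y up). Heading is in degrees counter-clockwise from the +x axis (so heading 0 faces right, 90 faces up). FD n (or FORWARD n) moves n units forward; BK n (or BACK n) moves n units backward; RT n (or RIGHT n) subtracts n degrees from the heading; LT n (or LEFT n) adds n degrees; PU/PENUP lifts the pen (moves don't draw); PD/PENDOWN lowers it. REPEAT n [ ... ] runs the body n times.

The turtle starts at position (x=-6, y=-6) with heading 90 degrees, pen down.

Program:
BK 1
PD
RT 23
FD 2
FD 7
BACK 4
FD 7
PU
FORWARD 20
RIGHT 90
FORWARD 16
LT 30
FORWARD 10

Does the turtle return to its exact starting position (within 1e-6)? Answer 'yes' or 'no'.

Answer: no

Derivation:
Executing turtle program step by step:
Start: pos=(-6,-6), heading=90, pen down
BK 1: (-6,-6) -> (-6,-7) [heading=90, draw]
PD: pen down
RT 23: heading 90 -> 67
FD 2: (-6,-7) -> (-5.219,-5.159) [heading=67, draw]
FD 7: (-5.219,-5.159) -> (-2.483,1.285) [heading=67, draw]
BK 4: (-2.483,1.285) -> (-4.046,-2.397) [heading=67, draw]
FD 7: (-4.046,-2.397) -> (-1.311,4.046) [heading=67, draw]
PU: pen up
FD 20: (-1.311,4.046) -> (6.503,22.456) [heading=67, move]
RT 90: heading 67 -> 337
FD 16: (6.503,22.456) -> (21.231,16.204) [heading=337, move]
LT 30: heading 337 -> 7
FD 10: (21.231,16.204) -> (31.157,17.423) [heading=7, move]
Final: pos=(31.157,17.423), heading=7, 5 segment(s) drawn

Start position: (-6, -6)
Final position: (31.157, 17.423)
Distance = 43.924; >= 1e-6 -> NOT closed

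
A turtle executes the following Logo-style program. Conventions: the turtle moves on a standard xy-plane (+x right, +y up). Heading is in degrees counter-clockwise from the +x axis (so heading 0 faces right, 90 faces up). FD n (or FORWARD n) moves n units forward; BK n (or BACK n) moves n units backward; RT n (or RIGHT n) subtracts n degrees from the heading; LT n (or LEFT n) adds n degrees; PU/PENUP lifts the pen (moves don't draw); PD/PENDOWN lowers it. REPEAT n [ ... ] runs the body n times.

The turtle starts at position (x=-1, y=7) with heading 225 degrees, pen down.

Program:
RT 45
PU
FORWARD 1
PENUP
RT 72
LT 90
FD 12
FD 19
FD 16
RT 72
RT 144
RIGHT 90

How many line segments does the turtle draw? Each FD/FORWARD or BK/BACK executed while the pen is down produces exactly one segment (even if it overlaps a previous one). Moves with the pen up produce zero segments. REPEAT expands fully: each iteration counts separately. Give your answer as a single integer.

Answer: 0

Derivation:
Executing turtle program step by step:
Start: pos=(-1,7), heading=225, pen down
RT 45: heading 225 -> 180
PU: pen up
FD 1: (-1,7) -> (-2,7) [heading=180, move]
PU: pen up
RT 72: heading 180 -> 108
LT 90: heading 108 -> 198
FD 12: (-2,7) -> (-13.413,3.292) [heading=198, move]
FD 19: (-13.413,3.292) -> (-31.483,-2.58) [heading=198, move]
FD 16: (-31.483,-2.58) -> (-46.7,-7.524) [heading=198, move]
RT 72: heading 198 -> 126
RT 144: heading 126 -> 342
RT 90: heading 342 -> 252
Final: pos=(-46.7,-7.524), heading=252, 0 segment(s) drawn
Segments drawn: 0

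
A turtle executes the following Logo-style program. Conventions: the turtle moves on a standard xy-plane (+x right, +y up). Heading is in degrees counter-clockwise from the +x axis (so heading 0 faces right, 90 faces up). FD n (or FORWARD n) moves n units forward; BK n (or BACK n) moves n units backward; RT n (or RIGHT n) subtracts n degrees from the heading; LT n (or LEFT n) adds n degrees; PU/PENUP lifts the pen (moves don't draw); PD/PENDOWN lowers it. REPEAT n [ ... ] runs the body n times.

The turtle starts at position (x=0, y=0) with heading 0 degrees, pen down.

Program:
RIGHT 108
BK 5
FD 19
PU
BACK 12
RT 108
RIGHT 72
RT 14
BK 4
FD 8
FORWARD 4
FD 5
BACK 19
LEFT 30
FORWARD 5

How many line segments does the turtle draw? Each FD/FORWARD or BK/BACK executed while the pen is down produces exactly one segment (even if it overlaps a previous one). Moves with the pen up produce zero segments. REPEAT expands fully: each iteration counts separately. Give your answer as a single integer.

Executing turtle program step by step:
Start: pos=(0,0), heading=0, pen down
RT 108: heading 0 -> 252
BK 5: (0,0) -> (1.545,4.755) [heading=252, draw]
FD 19: (1.545,4.755) -> (-4.326,-13.315) [heading=252, draw]
PU: pen up
BK 12: (-4.326,-13.315) -> (-0.618,-1.902) [heading=252, move]
RT 108: heading 252 -> 144
RT 72: heading 144 -> 72
RT 14: heading 72 -> 58
BK 4: (-0.618,-1.902) -> (-2.738,-5.294) [heading=58, move]
FD 8: (-2.738,-5.294) -> (1.502,1.49) [heading=58, move]
FD 4: (1.502,1.49) -> (3.621,4.882) [heading=58, move]
FD 5: (3.621,4.882) -> (6.271,9.123) [heading=58, move]
BK 19: (6.271,9.123) -> (-3.798,-6.99) [heading=58, move]
LT 30: heading 58 -> 88
FD 5: (-3.798,-6.99) -> (-3.623,-1.993) [heading=88, move]
Final: pos=(-3.623,-1.993), heading=88, 2 segment(s) drawn
Segments drawn: 2

Answer: 2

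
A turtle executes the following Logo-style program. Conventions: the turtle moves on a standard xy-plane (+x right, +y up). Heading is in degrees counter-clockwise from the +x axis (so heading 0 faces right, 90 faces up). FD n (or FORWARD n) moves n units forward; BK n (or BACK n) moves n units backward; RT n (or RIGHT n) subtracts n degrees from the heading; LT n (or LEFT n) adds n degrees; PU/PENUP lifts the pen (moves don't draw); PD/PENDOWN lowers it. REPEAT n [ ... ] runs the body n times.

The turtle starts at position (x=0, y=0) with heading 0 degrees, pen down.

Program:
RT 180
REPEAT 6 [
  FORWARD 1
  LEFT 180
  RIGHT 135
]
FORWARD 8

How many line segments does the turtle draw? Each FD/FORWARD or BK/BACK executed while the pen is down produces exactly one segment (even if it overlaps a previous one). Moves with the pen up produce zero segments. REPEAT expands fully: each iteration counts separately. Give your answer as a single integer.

Executing turtle program step by step:
Start: pos=(0,0), heading=0, pen down
RT 180: heading 0 -> 180
REPEAT 6 [
  -- iteration 1/6 --
  FD 1: (0,0) -> (-1,0) [heading=180, draw]
  LT 180: heading 180 -> 0
  RT 135: heading 0 -> 225
  -- iteration 2/6 --
  FD 1: (-1,0) -> (-1.707,-0.707) [heading=225, draw]
  LT 180: heading 225 -> 45
  RT 135: heading 45 -> 270
  -- iteration 3/6 --
  FD 1: (-1.707,-0.707) -> (-1.707,-1.707) [heading=270, draw]
  LT 180: heading 270 -> 90
  RT 135: heading 90 -> 315
  -- iteration 4/6 --
  FD 1: (-1.707,-1.707) -> (-1,-2.414) [heading=315, draw]
  LT 180: heading 315 -> 135
  RT 135: heading 135 -> 0
  -- iteration 5/6 --
  FD 1: (-1,-2.414) -> (0,-2.414) [heading=0, draw]
  LT 180: heading 0 -> 180
  RT 135: heading 180 -> 45
  -- iteration 6/6 --
  FD 1: (0,-2.414) -> (0.707,-1.707) [heading=45, draw]
  LT 180: heading 45 -> 225
  RT 135: heading 225 -> 90
]
FD 8: (0.707,-1.707) -> (0.707,6.293) [heading=90, draw]
Final: pos=(0.707,6.293), heading=90, 7 segment(s) drawn
Segments drawn: 7

Answer: 7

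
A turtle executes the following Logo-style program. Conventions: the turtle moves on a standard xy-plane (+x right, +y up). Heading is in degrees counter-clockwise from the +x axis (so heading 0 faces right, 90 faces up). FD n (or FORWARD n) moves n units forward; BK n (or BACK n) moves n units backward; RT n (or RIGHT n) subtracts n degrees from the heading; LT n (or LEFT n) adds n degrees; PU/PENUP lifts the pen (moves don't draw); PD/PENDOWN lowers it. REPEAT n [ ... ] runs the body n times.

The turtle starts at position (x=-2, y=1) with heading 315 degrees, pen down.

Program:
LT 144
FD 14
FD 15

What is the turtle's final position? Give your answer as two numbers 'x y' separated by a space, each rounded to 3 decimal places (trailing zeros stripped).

Answer: -6.537 29.643

Derivation:
Executing turtle program step by step:
Start: pos=(-2,1), heading=315, pen down
LT 144: heading 315 -> 99
FD 14: (-2,1) -> (-4.19,14.828) [heading=99, draw]
FD 15: (-4.19,14.828) -> (-6.537,29.643) [heading=99, draw]
Final: pos=(-6.537,29.643), heading=99, 2 segment(s) drawn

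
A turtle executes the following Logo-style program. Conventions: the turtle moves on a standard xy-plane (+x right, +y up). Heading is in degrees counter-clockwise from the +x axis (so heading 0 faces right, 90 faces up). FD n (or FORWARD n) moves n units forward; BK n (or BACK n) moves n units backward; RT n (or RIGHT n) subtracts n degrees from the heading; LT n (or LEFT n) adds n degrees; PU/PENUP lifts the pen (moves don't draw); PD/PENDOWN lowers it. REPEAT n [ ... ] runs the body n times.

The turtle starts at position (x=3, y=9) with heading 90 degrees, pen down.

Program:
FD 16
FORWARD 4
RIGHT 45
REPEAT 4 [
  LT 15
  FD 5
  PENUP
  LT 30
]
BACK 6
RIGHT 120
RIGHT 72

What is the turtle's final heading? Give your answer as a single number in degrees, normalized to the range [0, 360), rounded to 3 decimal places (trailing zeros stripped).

Executing turtle program step by step:
Start: pos=(3,9), heading=90, pen down
FD 16: (3,9) -> (3,25) [heading=90, draw]
FD 4: (3,25) -> (3,29) [heading=90, draw]
RT 45: heading 90 -> 45
REPEAT 4 [
  -- iteration 1/4 --
  LT 15: heading 45 -> 60
  FD 5: (3,29) -> (5.5,33.33) [heading=60, draw]
  PU: pen up
  LT 30: heading 60 -> 90
  -- iteration 2/4 --
  LT 15: heading 90 -> 105
  FD 5: (5.5,33.33) -> (4.206,38.16) [heading=105, move]
  PU: pen up
  LT 30: heading 105 -> 135
  -- iteration 3/4 --
  LT 15: heading 135 -> 150
  FD 5: (4.206,38.16) -> (-0.124,40.66) [heading=150, move]
  PU: pen up
  LT 30: heading 150 -> 180
  -- iteration 4/4 --
  LT 15: heading 180 -> 195
  FD 5: (-0.124,40.66) -> (-4.954,39.366) [heading=195, move]
  PU: pen up
  LT 30: heading 195 -> 225
]
BK 6: (-4.954,39.366) -> (-0.711,43.608) [heading=225, move]
RT 120: heading 225 -> 105
RT 72: heading 105 -> 33
Final: pos=(-0.711,43.608), heading=33, 3 segment(s) drawn

Answer: 33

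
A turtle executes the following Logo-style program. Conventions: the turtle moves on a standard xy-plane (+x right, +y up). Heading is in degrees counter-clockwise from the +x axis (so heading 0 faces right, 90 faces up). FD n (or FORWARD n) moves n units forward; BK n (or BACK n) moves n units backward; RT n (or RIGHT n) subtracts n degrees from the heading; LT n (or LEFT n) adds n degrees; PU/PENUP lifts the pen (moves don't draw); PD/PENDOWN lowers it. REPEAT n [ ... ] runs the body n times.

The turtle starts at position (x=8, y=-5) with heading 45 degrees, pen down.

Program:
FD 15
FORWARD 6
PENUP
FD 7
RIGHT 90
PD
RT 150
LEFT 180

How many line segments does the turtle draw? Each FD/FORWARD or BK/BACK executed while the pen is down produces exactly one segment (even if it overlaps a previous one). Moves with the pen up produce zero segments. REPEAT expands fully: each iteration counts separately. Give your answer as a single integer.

Executing turtle program step by step:
Start: pos=(8,-5), heading=45, pen down
FD 15: (8,-5) -> (18.607,5.607) [heading=45, draw]
FD 6: (18.607,5.607) -> (22.849,9.849) [heading=45, draw]
PU: pen up
FD 7: (22.849,9.849) -> (27.799,14.799) [heading=45, move]
RT 90: heading 45 -> 315
PD: pen down
RT 150: heading 315 -> 165
LT 180: heading 165 -> 345
Final: pos=(27.799,14.799), heading=345, 2 segment(s) drawn
Segments drawn: 2

Answer: 2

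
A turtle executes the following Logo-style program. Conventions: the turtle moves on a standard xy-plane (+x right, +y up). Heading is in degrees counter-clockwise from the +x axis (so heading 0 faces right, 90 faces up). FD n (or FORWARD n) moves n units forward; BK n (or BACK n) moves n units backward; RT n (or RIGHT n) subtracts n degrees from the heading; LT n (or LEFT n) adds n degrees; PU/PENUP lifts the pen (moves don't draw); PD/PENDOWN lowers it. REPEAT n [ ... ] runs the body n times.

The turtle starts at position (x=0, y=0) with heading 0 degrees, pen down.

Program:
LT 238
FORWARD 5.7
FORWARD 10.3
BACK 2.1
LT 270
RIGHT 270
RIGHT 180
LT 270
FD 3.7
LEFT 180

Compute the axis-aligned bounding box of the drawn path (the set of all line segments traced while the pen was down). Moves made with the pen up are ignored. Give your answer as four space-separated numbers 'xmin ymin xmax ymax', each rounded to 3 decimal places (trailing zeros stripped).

Answer: -8.479 -13.749 0 0

Derivation:
Executing turtle program step by step:
Start: pos=(0,0), heading=0, pen down
LT 238: heading 0 -> 238
FD 5.7: (0,0) -> (-3.021,-4.834) [heading=238, draw]
FD 10.3: (-3.021,-4.834) -> (-8.479,-13.569) [heading=238, draw]
BK 2.1: (-8.479,-13.569) -> (-7.366,-11.788) [heading=238, draw]
LT 270: heading 238 -> 148
RT 270: heading 148 -> 238
RT 180: heading 238 -> 58
LT 270: heading 58 -> 328
FD 3.7: (-7.366,-11.788) -> (-4.228,-13.749) [heading=328, draw]
LT 180: heading 328 -> 148
Final: pos=(-4.228,-13.749), heading=148, 4 segment(s) drawn

Segment endpoints: x in {-8.479, -7.366, -4.228, -3.021, 0}, y in {-13.749, -13.569, -11.788, -4.834, 0}
xmin=-8.479, ymin=-13.749, xmax=0, ymax=0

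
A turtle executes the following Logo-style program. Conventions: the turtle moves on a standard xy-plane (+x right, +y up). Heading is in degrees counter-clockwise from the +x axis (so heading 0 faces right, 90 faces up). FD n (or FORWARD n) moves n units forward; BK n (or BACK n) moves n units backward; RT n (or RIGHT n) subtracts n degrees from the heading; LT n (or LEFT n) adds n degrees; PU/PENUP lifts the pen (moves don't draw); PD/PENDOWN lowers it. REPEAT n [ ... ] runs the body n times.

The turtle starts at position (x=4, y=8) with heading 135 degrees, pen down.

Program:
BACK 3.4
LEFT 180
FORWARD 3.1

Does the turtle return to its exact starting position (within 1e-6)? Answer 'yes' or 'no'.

Answer: no

Derivation:
Executing turtle program step by step:
Start: pos=(4,8), heading=135, pen down
BK 3.4: (4,8) -> (6.404,5.596) [heading=135, draw]
LT 180: heading 135 -> 315
FD 3.1: (6.404,5.596) -> (8.596,3.404) [heading=315, draw]
Final: pos=(8.596,3.404), heading=315, 2 segment(s) drawn

Start position: (4, 8)
Final position: (8.596, 3.404)
Distance = 6.5; >= 1e-6 -> NOT closed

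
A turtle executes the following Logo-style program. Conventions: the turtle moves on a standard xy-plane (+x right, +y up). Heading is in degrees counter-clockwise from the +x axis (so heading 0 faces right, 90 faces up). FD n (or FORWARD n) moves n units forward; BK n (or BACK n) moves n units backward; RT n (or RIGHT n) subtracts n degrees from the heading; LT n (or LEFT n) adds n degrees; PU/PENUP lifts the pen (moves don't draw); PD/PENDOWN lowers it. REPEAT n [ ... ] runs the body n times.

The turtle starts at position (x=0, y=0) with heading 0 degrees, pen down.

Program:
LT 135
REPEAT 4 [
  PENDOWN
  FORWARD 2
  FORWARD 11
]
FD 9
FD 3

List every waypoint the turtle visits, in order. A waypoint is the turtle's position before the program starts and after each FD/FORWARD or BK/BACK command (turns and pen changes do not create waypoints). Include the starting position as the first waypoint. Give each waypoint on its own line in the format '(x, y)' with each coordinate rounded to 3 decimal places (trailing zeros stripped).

Executing turtle program step by step:
Start: pos=(0,0), heading=0, pen down
LT 135: heading 0 -> 135
REPEAT 4 [
  -- iteration 1/4 --
  PD: pen down
  FD 2: (0,0) -> (-1.414,1.414) [heading=135, draw]
  FD 11: (-1.414,1.414) -> (-9.192,9.192) [heading=135, draw]
  -- iteration 2/4 --
  PD: pen down
  FD 2: (-9.192,9.192) -> (-10.607,10.607) [heading=135, draw]
  FD 11: (-10.607,10.607) -> (-18.385,18.385) [heading=135, draw]
  -- iteration 3/4 --
  PD: pen down
  FD 2: (-18.385,18.385) -> (-19.799,19.799) [heading=135, draw]
  FD 11: (-19.799,19.799) -> (-27.577,27.577) [heading=135, draw]
  -- iteration 4/4 --
  PD: pen down
  FD 2: (-27.577,27.577) -> (-28.991,28.991) [heading=135, draw]
  FD 11: (-28.991,28.991) -> (-36.77,36.77) [heading=135, draw]
]
FD 9: (-36.77,36.77) -> (-43.134,43.134) [heading=135, draw]
FD 3: (-43.134,43.134) -> (-45.255,45.255) [heading=135, draw]
Final: pos=(-45.255,45.255), heading=135, 10 segment(s) drawn
Waypoints (11 total):
(0, 0)
(-1.414, 1.414)
(-9.192, 9.192)
(-10.607, 10.607)
(-18.385, 18.385)
(-19.799, 19.799)
(-27.577, 27.577)
(-28.991, 28.991)
(-36.77, 36.77)
(-43.134, 43.134)
(-45.255, 45.255)

Answer: (0, 0)
(-1.414, 1.414)
(-9.192, 9.192)
(-10.607, 10.607)
(-18.385, 18.385)
(-19.799, 19.799)
(-27.577, 27.577)
(-28.991, 28.991)
(-36.77, 36.77)
(-43.134, 43.134)
(-45.255, 45.255)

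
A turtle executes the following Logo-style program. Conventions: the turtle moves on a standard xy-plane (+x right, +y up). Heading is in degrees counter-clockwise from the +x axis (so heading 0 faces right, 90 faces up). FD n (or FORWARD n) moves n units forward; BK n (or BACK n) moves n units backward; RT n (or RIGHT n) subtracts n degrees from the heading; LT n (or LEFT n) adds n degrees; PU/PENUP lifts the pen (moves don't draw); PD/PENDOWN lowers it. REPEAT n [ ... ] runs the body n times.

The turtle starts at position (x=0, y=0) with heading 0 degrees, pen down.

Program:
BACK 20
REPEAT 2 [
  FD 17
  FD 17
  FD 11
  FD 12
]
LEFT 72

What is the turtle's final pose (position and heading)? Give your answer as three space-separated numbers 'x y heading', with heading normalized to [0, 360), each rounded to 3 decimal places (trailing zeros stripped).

Executing turtle program step by step:
Start: pos=(0,0), heading=0, pen down
BK 20: (0,0) -> (-20,0) [heading=0, draw]
REPEAT 2 [
  -- iteration 1/2 --
  FD 17: (-20,0) -> (-3,0) [heading=0, draw]
  FD 17: (-3,0) -> (14,0) [heading=0, draw]
  FD 11: (14,0) -> (25,0) [heading=0, draw]
  FD 12: (25,0) -> (37,0) [heading=0, draw]
  -- iteration 2/2 --
  FD 17: (37,0) -> (54,0) [heading=0, draw]
  FD 17: (54,0) -> (71,0) [heading=0, draw]
  FD 11: (71,0) -> (82,0) [heading=0, draw]
  FD 12: (82,0) -> (94,0) [heading=0, draw]
]
LT 72: heading 0 -> 72
Final: pos=(94,0), heading=72, 9 segment(s) drawn

Answer: 94 0 72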